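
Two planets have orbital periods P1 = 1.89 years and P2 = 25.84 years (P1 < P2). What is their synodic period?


1/P_syn = |1/P1 - 1/P2| = |1/1.89 - 1/25.84| => P_syn = 2.0391

2.0391 years


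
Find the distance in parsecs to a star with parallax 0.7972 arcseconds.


d = 1/p = 1/0.7972 = 1.2544

1.2544 pc


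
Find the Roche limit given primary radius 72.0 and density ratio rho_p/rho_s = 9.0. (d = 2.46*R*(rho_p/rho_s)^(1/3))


d_Roche = 2.46 * 72.0 * 9.0^(1/3) = 368.4244

368.4244


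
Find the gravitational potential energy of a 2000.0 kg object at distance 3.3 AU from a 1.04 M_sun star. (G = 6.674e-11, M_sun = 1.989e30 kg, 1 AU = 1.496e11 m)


M = 1.04 * 1.989e30 kg = 2.06856e+30 kg; r = 3.3 AU * 1.496e11 m/AU = 4.9368e+11 m. U = -GM*m/r = -(6.674e-11 * 2.06856e+30 * 2000.0) / 4.9368e+11 = -5.593e+11

-5.593e+11 J


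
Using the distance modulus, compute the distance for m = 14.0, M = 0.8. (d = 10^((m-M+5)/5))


d = 10^((m - M + 5)/5) = 10^((14.0 - 0.8 + 5)/5) = 4365.1583

4365.1583 pc


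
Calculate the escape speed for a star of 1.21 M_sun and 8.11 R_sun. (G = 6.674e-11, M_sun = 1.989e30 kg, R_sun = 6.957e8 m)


M = 1.21 * 1.989e30 kg = 2.40669e+30 kg; R = 8.11 * 6.957e8 m = 5.642127e+09 m. v_esc = sqrt(2GM/R) = sqrt(2 * 6.674e-11 * 2.40669e+30 / 5.642127e+09) = 238614.4537

238614.4537 m/s


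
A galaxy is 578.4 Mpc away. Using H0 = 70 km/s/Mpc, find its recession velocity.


v = H0 * d = 70 * 578.4 = 40488.0

40488.0 km/s


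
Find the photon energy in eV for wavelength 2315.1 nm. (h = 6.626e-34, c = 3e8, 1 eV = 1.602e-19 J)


E = hc/lambda = 6.626e-34 * 3e8 / 2.315e-06 = 8.586e-20 J = 0.536 eV

0.536 eV


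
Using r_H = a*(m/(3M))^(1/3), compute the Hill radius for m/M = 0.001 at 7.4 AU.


r_H = a * (m/3M)^(1/3) = 7.4 * (0.001/3)^(1/3) = 0.5131

0.5131 AU


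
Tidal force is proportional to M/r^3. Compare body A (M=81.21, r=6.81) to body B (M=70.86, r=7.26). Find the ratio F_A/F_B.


Ratio = (M1/r1^3) / (M2/r2^3) = (81.21/6.81^3) / (70.86/7.26^3) = 1.3886

1.3886


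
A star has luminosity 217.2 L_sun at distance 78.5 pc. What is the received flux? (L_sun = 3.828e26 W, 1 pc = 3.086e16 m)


F = L / (4*pi*d^2) = 8.314e+28 / (4*pi*(2.423e+18)^2) = 1.127e-09

1.127e-09 W/m^2


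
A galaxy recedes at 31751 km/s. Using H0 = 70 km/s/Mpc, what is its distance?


d = v / H0 = 31751 / 70 = 453.5857

453.5857 Mpc


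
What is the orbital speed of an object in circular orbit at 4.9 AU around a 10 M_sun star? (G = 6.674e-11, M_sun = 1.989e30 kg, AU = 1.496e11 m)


v = sqrt(GM/r) = sqrt(6.674e-11 * 1.989e+31 / 7.330e+11) = 42554.614

42554.614 m/s


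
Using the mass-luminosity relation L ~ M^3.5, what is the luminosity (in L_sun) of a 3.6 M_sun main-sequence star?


L/L_sun = (M/M_sun)^3.5 = 3.6^3.5 = 88.5235

88.5235 L_sun


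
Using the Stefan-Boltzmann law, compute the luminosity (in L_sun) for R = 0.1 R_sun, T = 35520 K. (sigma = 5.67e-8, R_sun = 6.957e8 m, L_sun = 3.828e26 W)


R = 0.1 * 6.957e8 m = 6.957e+07 m. L = 4*pi*R^2*sigma*T^4 = 4*pi*(6.957e+07)^2 * 5.67e-8 * 35520^4 = 5.489449044e+27 W. L/L_sun = 5.489449044e+27 / 3.828e26 = 14.3403

14.3403 L_sun


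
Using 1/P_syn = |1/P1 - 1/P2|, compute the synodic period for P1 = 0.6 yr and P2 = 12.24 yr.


1/P_syn = |1/P1 - 1/P2| = |1/0.6 - 1/12.24| => P_syn = 0.6309

0.6309 years


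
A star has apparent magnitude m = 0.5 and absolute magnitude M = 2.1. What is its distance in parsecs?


d = 10^((m - M + 5)/5) = 10^((0.5 - 2.1 + 5)/5) = 4.7863

4.7863 pc


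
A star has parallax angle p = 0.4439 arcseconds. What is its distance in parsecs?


d = 1/p = 1/0.4439 = 2.2528

2.2528 pc


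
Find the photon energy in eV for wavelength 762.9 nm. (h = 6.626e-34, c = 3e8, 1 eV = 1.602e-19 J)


E = hc/lambda = 6.626e-34 * 3e8 / 7.629e-07 = 2.606e-19 J = 1.6265 eV

1.6265 eV


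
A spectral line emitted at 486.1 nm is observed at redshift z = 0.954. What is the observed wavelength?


lam_obs = lam_emit * (1 + z) = 486.1 * (1 + 0.954) = 949.8394

949.8394 nm


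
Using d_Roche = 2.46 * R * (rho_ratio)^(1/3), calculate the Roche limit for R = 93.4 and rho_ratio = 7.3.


d_Roche = 2.46 * 93.4 * 7.3^(1/3) = 445.714

445.714


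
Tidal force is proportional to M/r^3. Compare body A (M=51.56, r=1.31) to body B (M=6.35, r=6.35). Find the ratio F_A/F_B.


Ratio = (M1/r1^3) / (M2/r2^3) = (51.56/1.31^3) / (6.35/6.35^3) = 924.7971

924.7971


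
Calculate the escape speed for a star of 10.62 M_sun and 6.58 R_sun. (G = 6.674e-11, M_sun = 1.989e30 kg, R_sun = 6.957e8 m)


M = 10.62 * 1.989e30 kg = 2.112318e+31 kg; R = 6.58 * 6.957e8 m = 4.577706e+09 m. v_esc = sqrt(2GM/R) = sqrt(2 * 6.674e-11 * 2.112318e+31 / 4.577706e+09) = 784808.6849

784808.6849 m/s


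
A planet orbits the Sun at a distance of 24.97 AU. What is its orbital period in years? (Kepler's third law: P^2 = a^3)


P = a^(3/2) = 24.97^1.5 = 124.7751

124.7751 years


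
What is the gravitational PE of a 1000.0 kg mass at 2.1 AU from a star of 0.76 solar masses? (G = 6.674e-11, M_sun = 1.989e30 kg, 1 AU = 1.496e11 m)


M = 0.76 * 1.989e30 kg = 1.51164e+30 kg; r = 2.1 AU * 1.496e11 m/AU = 3.1416e+11 m. U = -GM*m/r = -(6.674e-11 * 1.51164e+30 * 1000.0) / 3.1416e+11 = -3.211e+11

-3.211e+11 J


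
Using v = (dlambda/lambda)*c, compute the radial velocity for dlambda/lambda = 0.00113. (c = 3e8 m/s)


v = (dlambda/lambda) * c = 0.00113 * 3e8 = 339000.0

339000.0 m/s


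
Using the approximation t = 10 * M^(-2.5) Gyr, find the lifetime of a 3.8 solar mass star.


t = 10 * M^(-2.5) = 10 * 3.8^(-2.5) = 0.3553

0.3553 Gyr


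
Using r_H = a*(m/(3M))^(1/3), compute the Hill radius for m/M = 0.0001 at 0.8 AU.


r_H = a * (m/3M)^(1/3) = 0.8 * (0.0001/3)^(1/3) = 0.0257

0.0257 AU


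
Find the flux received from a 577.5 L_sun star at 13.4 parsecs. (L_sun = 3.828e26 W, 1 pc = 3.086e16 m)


F = L / (4*pi*d^2) = 2.211e+29 / (4*pi*(4.135e+17)^2) = 1.029e-07

1.029e-07 W/m^2


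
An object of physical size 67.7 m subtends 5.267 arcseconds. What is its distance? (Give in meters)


D = size / theta_rad, theta_rad = 5.267 * pi/(180*3600) = 2.554e-05, D = 2.651e+06

2.651e+06 m


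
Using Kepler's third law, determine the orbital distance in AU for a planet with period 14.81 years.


a = P^(2/3) = 14.81^(2/3) = 6.0307

6.0307 AU


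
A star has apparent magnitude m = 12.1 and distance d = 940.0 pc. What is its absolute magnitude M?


M = m - 5*log10(d) + 5 = 12.1 - 5*log10(940.0) + 5 = 2.2344

2.2344


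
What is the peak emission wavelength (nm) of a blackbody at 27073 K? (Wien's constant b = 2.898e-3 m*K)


lam_max = b / T = 2.898e-3 / 27073 = 1.070e-07 m = 107.0439 nm

107.0439 nm


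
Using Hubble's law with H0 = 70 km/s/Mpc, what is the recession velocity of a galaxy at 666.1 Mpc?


v = H0 * d = 70 * 666.1 = 46627.0

46627.0 km/s


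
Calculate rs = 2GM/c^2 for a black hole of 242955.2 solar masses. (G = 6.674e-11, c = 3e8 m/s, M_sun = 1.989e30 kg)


M = 242955.2 * 1.989e30 kg = 4.832378928e+35 kg. rs = 2GM/c^2 = 2 * 6.674e-11 * 4.832378928e+35 / (3e8)^2 = 7.167e+08

7.167e+08 m


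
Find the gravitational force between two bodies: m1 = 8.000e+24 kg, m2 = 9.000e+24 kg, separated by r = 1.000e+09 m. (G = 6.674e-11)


F = G*m1*m2/r^2 = 6.674e-11 * 8.000e+24 * 9.000e+24 / (1.000e+09)^2 = 6.674e-11 * 7.200e+49 / 1.000e+18 = 4.805e+21

4.805e+21 N


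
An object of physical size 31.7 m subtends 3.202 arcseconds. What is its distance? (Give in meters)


D = size / theta_rad, theta_rad = 3.202 * pi/(180*3600) = 1.552e-05, D = 2.042e+06

2.042e+06 m


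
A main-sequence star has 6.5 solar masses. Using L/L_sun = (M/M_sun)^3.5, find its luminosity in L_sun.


L/L_sun = (M/M_sun)^3.5 = 6.5^3.5 = 700.1591

700.1591 L_sun


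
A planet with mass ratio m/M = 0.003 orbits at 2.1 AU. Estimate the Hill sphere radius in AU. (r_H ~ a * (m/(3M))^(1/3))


r_H = a * (m/3M)^(1/3) = 2.1 * (0.003/3)^(1/3) = 0.21

0.21 AU


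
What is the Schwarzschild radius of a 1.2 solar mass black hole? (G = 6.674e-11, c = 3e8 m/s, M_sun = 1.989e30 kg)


M = 1.2 * 1.989e30 kg = 2.3868e+30 kg. rs = 2GM/c^2 = 2 * 6.674e-11 * 2.3868e+30 / (3e8)^2 = 3539.8896

3539.8896 m


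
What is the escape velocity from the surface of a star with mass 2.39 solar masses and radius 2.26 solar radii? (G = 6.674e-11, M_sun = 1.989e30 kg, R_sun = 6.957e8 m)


M = 2.39 * 1.989e30 kg = 4.75371e+30 kg; R = 2.26 * 6.957e8 m = 1.572282e+09 m. v_esc = sqrt(2GM/R) = sqrt(2 * 6.674e-11 * 4.75371e+30 / 1.572282e+09) = 635271.2771

635271.2771 m/s


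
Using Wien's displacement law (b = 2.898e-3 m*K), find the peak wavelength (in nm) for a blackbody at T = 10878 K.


lam_max = b / T = 2.898e-3 / 10878 = 2.664e-07 m = 266.4093 nm

266.4093 nm


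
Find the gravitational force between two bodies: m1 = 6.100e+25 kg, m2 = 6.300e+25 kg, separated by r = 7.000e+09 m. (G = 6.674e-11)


F = G*m1*m2/r^2 = 6.674e-11 * 6.100e+25 * 6.300e+25 / (7.000e+09)^2 = 6.674e-11 * 3.843e+51 / 4.900e+19 = 5.234e+21

5.234e+21 N


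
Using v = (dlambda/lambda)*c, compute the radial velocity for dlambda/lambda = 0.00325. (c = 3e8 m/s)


v = (dlambda/lambda) * c = 0.00325 * 3e8 = 975000.0

975000.0 m/s


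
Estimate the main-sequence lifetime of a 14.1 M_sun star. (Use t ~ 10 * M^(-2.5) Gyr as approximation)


t = 10 * M^(-2.5) = 10 * 14.1^(-2.5) = 0.0134

0.0134 Gyr


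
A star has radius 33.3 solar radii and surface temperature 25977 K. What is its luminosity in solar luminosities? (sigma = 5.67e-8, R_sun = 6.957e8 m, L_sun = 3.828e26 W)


R = 33.3 * 6.957e8 m = 2.316681e+10 m. L = 4*pi*R^2*sigma*T^4 = 4*pi*(2.316681e+10)^2 * 5.67e-8 * 25977^4 = 1.74133117e+32 W. L/L_sun = 1.74133117e+32 / 3.828e26 = 454893.2002

454893.2002 L_sun


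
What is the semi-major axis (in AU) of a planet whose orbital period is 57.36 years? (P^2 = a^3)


a = P^(2/3) = 57.36^(2/3) = 14.8733

14.8733 AU


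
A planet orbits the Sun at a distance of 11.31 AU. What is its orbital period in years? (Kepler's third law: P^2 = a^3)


P = a^(3/2) = 11.31^1.5 = 38.0359

38.0359 years


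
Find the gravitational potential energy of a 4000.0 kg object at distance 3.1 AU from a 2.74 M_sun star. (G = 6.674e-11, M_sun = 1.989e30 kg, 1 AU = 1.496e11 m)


M = 2.74 * 1.989e30 kg = 5.44986e+30 kg; r = 3.1 AU * 1.496e11 m/AU = 4.6376e+11 m. U = -GM*m/r = -(6.674e-11 * 5.44986e+30 * 4000.0) / 4.6376e+11 = -3.137e+12

-3.137e+12 J


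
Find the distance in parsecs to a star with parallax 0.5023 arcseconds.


d = 1/p = 1/0.5023 = 1.9908

1.9908 pc


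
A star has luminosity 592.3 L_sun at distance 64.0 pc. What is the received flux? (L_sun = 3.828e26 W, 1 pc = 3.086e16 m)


F = L / (4*pi*d^2) = 2.267e+29 / (4*pi*(1.975e+18)^2) = 4.625e-09

4.625e-09 W/m^2


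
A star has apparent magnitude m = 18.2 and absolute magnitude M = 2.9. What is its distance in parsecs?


d = 10^((m - M + 5)/5) = 10^((18.2 - 2.9 + 5)/5) = 11481.5362

11481.5362 pc


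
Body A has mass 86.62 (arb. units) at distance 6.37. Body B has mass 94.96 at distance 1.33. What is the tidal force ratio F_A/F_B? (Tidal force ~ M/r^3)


Ratio = (M1/r1^3) / (M2/r2^3) = (86.62/6.37^3) / (94.96/1.33^3) = 0.0083

0.0083


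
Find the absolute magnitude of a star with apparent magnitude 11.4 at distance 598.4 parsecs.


M = m - 5*log10(d) + 5 = 11.4 - 5*log10(598.4) + 5 = 2.515

2.515


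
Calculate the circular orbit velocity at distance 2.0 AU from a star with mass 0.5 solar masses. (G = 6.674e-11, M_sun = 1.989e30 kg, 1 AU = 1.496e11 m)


v = sqrt(GM/r) = sqrt(6.674e-11 * 9.945e+29 / 2.992e+11) = 14894.1149

14894.1149 m/s


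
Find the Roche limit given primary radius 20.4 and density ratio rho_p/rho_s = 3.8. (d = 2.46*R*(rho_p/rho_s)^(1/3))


d_Roche = 2.46 * 20.4 * 3.8^(1/3) = 78.3117

78.3117


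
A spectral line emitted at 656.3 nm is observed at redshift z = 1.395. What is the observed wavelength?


lam_obs = lam_emit * (1 + z) = 656.3 * (1 + 1.395) = 1571.8385

1571.8385 nm


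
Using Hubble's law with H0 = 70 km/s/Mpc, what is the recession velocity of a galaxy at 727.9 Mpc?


v = H0 * d = 70 * 727.9 = 50953.0

50953.0 km/s


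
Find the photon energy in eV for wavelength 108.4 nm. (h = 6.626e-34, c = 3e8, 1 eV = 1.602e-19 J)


E = hc/lambda = 6.626e-34 * 3e8 / 1.084e-07 = 1.834e-18 J = 11.4467 eV

11.4467 eV


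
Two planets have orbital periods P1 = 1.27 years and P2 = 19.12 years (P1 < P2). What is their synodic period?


1/P_syn = |1/P1 - 1/P2| = |1/1.27 - 1/19.12| => P_syn = 1.3604

1.3604 years


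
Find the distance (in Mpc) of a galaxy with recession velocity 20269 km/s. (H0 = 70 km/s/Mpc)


d = v / H0 = 20269 / 70 = 289.5571

289.5571 Mpc


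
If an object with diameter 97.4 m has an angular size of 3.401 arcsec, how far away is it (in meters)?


D = size / theta_rad, theta_rad = 3.401 * pi/(180*3600) = 1.649e-05, D = 5.907e+06

5.907e+06 m


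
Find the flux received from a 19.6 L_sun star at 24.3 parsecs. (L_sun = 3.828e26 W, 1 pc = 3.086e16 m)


F = L / (4*pi*d^2) = 7.503e+27 / (4*pi*(7.499e+17)^2) = 1.062e-09

1.062e-09 W/m^2


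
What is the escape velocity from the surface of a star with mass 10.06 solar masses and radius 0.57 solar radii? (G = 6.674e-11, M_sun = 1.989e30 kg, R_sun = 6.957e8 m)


M = 10.06 * 1.989e30 kg = 2.000934e+31 kg; R = 0.57 * 6.957e8 m = 3.96549e+08 m. v_esc = sqrt(2GM/R) = sqrt(2 * 6.674e-11 * 2.000934e+31 / 3.96549e+08) = 2.595e+06

2.595e+06 m/s


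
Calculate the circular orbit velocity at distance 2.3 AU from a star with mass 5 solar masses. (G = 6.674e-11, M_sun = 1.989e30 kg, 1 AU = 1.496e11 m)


v = sqrt(GM/r) = sqrt(6.674e-11 * 9.945e+30 / 3.441e+11) = 43920.3488

43920.3488 m/s


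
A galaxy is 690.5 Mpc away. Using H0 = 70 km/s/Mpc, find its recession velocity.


v = H0 * d = 70 * 690.5 = 48335.0

48335.0 km/s


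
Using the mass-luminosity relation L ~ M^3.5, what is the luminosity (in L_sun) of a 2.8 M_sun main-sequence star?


L/L_sun = (M/M_sun)^3.5 = 2.8^3.5 = 36.7327

36.7327 L_sun


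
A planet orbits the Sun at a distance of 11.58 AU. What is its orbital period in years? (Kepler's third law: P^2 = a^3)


P = a^(3/2) = 11.58^1.5 = 39.406

39.406 years


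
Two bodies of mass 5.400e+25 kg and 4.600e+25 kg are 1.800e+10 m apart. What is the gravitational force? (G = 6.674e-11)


F = G*m1*m2/r^2 = 6.674e-11 * 5.400e+25 * 4.600e+25 / (1.800e+10)^2 = 6.674e-11 * 2.484e+51 / 3.240e+20 = 5.117e+20

5.117e+20 N


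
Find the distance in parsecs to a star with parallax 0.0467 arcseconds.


d = 1/p = 1/0.0467 = 21.4133

21.4133 pc


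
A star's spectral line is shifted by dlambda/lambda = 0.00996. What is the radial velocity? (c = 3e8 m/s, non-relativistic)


v = (dlambda/lambda) * c = 0.00996 * 3e8 = 2.988e+06

2.988e+06 m/s


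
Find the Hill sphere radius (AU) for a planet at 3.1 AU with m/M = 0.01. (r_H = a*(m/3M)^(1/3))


r_H = a * (m/3M)^(1/3) = 3.1 * (0.01/3)^(1/3) = 0.4631

0.4631 AU


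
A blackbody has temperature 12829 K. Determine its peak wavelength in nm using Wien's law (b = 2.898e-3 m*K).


lam_max = b / T = 2.898e-3 / 12829 = 2.259e-07 m = 225.8945 nm

225.8945 nm


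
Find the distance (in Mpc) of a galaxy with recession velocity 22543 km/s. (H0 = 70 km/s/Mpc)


d = v / H0 = 22543 / 70 = 322.0429

322.0429 Mpc


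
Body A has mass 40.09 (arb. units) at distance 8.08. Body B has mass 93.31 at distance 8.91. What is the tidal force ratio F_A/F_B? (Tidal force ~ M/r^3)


Ratio = (M1/r1^3) / (M2/r2^3) = (40.09/8.08^3) / (93.31/8.91^3) = 0.5761

0.5761


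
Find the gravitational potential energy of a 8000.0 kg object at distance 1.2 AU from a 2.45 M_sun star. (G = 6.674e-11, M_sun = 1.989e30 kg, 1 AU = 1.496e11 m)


M = 2.45 * 1.989e30 kg = 4.87305e+30 kg; r = 1.2 AU * 1.496e11 m/AU = 1.7952e+11 m. U = -GM*m/r = -(6.674e-11 * 4.87305e+30 * 8000.0) / 1.7952e+11 = -1.449e+13

-1.449e+13 J


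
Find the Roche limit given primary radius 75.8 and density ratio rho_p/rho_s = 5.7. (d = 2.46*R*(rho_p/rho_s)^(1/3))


d_Roche = 2.46 * 75.8 * 5.7^(1/3) = 333.0908

333.0908


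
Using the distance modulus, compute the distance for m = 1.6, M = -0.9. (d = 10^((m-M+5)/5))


d = 10^((m - M + 5)/5) = 10^((1.6 - -0.9 + 5)/5) = 31.6228

31.6228 pc


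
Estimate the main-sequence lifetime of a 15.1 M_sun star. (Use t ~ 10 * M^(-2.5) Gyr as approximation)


t = 10 * M^(-2.5) = 10 * 15.1^(-2.5) = 0.0113

0.0113 Gyr


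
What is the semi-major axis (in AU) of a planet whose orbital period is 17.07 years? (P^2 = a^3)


a = P^(2/3) = 17.07^(2/3) = 6.6296

6.6296 AU


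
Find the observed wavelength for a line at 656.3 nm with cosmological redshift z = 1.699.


lam_obs = lam_emit * (1 + z) = 656.3 * (1 + 1.699) = 1771.3537

1771.3537 nm


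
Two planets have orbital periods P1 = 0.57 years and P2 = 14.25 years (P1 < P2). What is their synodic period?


1/P_syn = |1/P1 - 1/P2| = |1/0.57 - 1/14.25| => P_syn = 0.5938

0.5938 years


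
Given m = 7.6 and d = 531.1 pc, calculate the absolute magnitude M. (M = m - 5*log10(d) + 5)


M = m - 5*log10(d) + 5 = 7.6 - 5*log10(531.1) + 5 = -1.0259

-1.0259


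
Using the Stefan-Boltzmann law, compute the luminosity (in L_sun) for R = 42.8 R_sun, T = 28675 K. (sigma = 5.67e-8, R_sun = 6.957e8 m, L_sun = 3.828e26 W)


R = 42.8 * 6.957e8 m = 2.977596e+10 m. L = 4*pi*R^2*sigma*T^4 = 4*pi*(2.977596e+10)^2 * 5.67e-8 * 28675^4 = 4.271084601e+32 W. L/L_sun = 4.271084601e+32 / 3.828e26 = 1.116e+06

1.116e+06 L_sun


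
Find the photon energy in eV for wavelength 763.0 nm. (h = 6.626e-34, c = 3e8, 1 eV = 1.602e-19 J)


E = hc/lambda = 6.626e-34 * 3e8 / 7.630e-07 = 2.605e-19 J = 1.6262 eV

1.6262 eV


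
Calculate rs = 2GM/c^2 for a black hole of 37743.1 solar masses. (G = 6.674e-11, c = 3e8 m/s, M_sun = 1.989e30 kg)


M = 37743.1 * 1.989e30 kg = 7.50710259e+34 kg. rs = 2GM/c^2 = 2 * 6.674e-11 * 7.50710259e+34 / (3e8)^2 = 1.113e+08

1.113e+08 m


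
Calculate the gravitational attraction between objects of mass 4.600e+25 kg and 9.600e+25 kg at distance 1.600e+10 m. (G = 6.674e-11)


F = G*m1*m2/r^2 = 6.674e-11 * 4.600e+25 * 9.600e+25 / (1.600e+10)^2 = 6.674e-11 * 4.416e+51 / 2.560e+20 = 1.151e+21

1.151e+21 N


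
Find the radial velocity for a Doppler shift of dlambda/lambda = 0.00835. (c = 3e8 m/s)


v = (dlambda/lambda) * c = 0.00835 * 3e8 = 2.505e+06

2.505e+06 m/s


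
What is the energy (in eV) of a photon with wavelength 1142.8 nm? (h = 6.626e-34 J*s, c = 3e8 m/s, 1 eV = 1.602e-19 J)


E = hc/lambda = 6.626e-34 * 3e8 / 1.143e-06 = 1.739e-19 J = 1.0858 eV

1.0858 eV


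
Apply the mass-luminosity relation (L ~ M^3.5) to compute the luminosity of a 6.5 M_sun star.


L/L_sun = (M/M_sun)^3.5 = 6.5^3.5 = 700.1591

700.1591 L_sun


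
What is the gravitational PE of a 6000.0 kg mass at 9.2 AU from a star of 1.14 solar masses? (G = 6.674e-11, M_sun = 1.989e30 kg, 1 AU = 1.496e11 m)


M = 1.14 * 1.989e30 kg = 2.26746e+30 kg; r = 9.2 AU * 1.496e11 m/AU = 1.37632e+12 m. U = -GM*m/r = -(6.674e-11 * 2.26746e+30 * 6000.0) / 1.37632e+12 = -6.597e+11

-6.597e+11 J


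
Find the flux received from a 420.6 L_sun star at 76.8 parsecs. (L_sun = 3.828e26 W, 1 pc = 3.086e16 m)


F = L / (4*pi*d^2) = 1.610e+29 / (4*pi*(2.370e+18)^2) = 2.281e-09

2.281e-09 W/m^2


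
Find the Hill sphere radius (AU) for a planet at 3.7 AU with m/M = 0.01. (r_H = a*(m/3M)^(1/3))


r_H = a * (m/3M)^(1/3) = 3.7 * (0.01/3)^(1/3) = 0.5527

0.5527 AU


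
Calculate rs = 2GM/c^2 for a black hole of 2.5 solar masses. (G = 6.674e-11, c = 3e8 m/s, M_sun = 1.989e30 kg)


M = 2.5 * 1.989e30 kg = 4.9725e+30 kg. rs = 2GM/c^2 = 2 * 6.674e-11 * 4.9725e+30 / (3e8)^2 = 7374.77

7374.77 m


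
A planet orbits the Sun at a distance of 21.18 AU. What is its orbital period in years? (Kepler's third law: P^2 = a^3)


P = a^(3/2) = 21.18^1.5 = 97.474

97.474 years


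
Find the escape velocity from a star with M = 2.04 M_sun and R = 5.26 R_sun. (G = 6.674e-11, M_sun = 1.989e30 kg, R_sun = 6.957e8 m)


M = 2.04 * 1.989e30 kg = 4.05756e+30 kg; R = 5.26 * 6.957e8 m = 3.659382e+09 m. v_esc = sqrt(2GM/R) = sqrt(2 * 6.674e-11 * 4.05756e+30 / 3.659382e+09) = 384712.857

384712.857 m/s


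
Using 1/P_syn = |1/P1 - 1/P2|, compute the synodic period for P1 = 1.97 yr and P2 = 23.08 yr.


1/P_syn = |1/P1 - 1/P2| = |1/1.97 - 1/23.08| => P_syn = 2.1538

2.1538 years


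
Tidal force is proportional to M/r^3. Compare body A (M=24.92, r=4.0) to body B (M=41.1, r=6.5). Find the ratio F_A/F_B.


Ratio = (M1/r1^3) / (M2/r2^3) = (24.92/4.0^3) / (41.1/6.5^3) = 2.6018

2.6018


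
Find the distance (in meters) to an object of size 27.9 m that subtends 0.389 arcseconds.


D = size / theta_rad, theta_rad = 0.389 * pi/(180*3600) = 1.886e-06, D = 1.479e+07

1.479e+07 m


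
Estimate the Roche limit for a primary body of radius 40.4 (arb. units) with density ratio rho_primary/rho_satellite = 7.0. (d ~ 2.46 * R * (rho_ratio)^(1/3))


d_Roche = 2.46 * 40.4 * 7.0^(1/3) = 190.1148

190.1148


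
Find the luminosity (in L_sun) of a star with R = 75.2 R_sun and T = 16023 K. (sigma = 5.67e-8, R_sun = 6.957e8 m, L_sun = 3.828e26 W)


R = 75.2 * 6.957e8 m = 5.231664e+10 m. L = 4*pi*R^2*sigma*T^4 = 4*pi*(5.231664e+10)^2 * 5.67e-8 * 16023^4 = 1.28542855e+32 W. L/L_sun = 1.28542855e+32 / 3.828e26 = 335796.3819

335796.3819 L_sun


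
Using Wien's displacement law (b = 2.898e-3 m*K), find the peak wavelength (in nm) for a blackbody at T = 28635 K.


lam_max = b / T = 2.898e-3 / 28635 = 1.012e-07 m = 101.2048 nm

101.2048 nm


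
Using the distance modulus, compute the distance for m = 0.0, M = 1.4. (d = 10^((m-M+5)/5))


d = 10^((m - M + 5)/5) = 10^((0.0 - 1.4 + 5)/5) = 5.2481

5.2481 pc


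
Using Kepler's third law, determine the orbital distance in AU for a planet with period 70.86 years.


a = P^(2/3) = 70.86^(2/3) = 17.1238

17.1238 AU


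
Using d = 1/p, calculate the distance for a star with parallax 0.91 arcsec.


d = 1/p = 1/0.91 = 1.0989

1.0989 pc


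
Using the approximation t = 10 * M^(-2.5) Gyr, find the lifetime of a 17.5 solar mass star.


t = 10 * M^(-2.5) = 10 * 17.5^(-2.5) = 0.0078

0.0078 Gyr


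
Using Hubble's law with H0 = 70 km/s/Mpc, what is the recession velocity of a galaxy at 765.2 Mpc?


v = H0 * d = 70 * 765.2 = 53564.0

53564.0 km/s


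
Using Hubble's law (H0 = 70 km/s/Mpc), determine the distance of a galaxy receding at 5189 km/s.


d = v / H0 = 5189 / 70 = 74.1286

74.1286 Mpc


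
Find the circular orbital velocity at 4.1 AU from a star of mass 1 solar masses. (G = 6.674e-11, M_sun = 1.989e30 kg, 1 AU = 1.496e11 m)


v = sqrt(GM/r) = sqrt(6.674e-11 * 1.989e+30 / 6.134e+11) = 14711.3581

14711.3581 m/s


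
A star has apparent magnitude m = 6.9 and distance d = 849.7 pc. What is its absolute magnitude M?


M = m - 5*log10(d) + 5 = 6.9 - 5*log10(849.7) + 5 = -2.7463

-2.7463


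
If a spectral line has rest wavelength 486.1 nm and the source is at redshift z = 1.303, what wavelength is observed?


lam_obs = lam_emit * (1 + z) = 486.1 * (1 + 1.303) = 1119.4883

1119.4883 nm


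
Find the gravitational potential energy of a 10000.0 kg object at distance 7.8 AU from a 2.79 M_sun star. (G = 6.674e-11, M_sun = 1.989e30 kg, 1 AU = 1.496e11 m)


M = 2.79 * 1.989e30 kg = 5.54931e+30 kg; r = 7.8 AU * 1.496e11 m/AU = 1.16688e+12 m. U = -GM*m/r = -(6.674e-11 * 5.54931e+30 * 10000.0) / 1.16688e+12 = -3.174e+12

-3.174e+12 J


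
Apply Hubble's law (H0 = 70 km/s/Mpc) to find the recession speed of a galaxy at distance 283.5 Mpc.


v = H0 * d = 70 * 283.5 = 19845.0

19845.0 km/s


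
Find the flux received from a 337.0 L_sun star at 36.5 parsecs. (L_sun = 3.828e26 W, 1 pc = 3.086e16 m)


F = L / (4*pi*d^2) = 1.290e+29 / (4*pi*(1.126e+18)^2) = 8.091e-09

8.091e-09 W/m^2


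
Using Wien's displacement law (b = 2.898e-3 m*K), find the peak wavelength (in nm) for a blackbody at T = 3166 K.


lam_max = b / T = 2.898e-3 / 3166 = 9.154e-07 m = 915.3506 nm

915.3506 nm


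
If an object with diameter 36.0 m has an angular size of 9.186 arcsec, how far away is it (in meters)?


D = size / theta_rad, theta_rad = 9.186 * pi/(180*3600) = 4.453e-05, D = 808353.2577

808353.2577 m


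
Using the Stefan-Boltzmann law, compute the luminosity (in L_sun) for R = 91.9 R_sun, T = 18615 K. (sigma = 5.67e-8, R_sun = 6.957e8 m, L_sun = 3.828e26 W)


R = 91.9 * 6.957e8 m = 6.393483e+10 m. L = 4*pi*R^2*sigma*T^4 = 4*pi*(6.393483e+10)^2 * 5.67e-8 * 18615^4 = 3.497197141e+32 W. L/L_sun = 3.497197141e+32 / 3.828e26 = 913583.3701

913583.3701 L_sun


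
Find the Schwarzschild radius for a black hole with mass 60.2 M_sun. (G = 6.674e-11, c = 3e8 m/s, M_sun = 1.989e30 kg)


M = 60.2 * 1.989e30 kg = 1.197378e+32 kg. rs = 2GM/c^2 = 2 * 6.674e-11 * 1.197378e+32 / (3e8)^2 = 177584.4616

177584.4616 m


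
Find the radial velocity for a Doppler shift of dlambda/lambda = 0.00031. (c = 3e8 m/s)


v = (dlambda/lambda) * c = 0.00031 * 3e8 = 93000.0

93000.0 m/s


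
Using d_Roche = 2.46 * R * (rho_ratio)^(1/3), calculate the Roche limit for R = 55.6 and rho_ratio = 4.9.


d_Roche = 2.46 * 55.6 * 4.9^(1/3) = 232.3139

232.3139


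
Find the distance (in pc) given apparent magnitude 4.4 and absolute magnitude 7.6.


d = 10^((m - M + 5)/5) = 10^((4.4 - 7.6 + 5)/5) = 2.2909

2.2909 pc


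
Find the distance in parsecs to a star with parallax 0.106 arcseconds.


d = 1/p = 1/0.106 = 9.434

9.434 pc


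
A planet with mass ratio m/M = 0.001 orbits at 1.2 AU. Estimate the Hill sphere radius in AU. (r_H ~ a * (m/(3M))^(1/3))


r_H = a * (m/3M)^(1/3) = 1.2 * (0.001/3)^(1/3) = 0.0832

0.0832 AU


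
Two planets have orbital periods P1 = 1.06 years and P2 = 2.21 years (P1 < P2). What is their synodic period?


1/P_syn = |1/P1 - 1/P2| = |1/1.06 - 1/2.21| => P_syn = 2.037

2.037 years


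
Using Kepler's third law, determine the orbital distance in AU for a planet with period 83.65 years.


a = P^(2/3) = 83.65^(2/3) = 19.1269

19.1269 AU


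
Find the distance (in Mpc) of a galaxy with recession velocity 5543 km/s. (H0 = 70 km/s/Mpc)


d = v / H0 = 5543 / 70 = 79.1857

79.1857 Mpc


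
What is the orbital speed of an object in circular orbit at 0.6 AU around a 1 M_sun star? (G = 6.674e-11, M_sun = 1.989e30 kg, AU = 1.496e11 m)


v = sqrt(GM/r) = sqrt(6.674e-11 * 1.989e+30 / 8.976e+10) = 38456.4393

38456.4393 m/s


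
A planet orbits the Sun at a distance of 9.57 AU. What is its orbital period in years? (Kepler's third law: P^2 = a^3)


P = a^(3/2) = 9.57^1.5 = 29.6052

29.6052 years


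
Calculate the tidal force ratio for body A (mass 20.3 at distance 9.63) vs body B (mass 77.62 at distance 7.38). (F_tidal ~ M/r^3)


Ratio = (M1/r1^3) / (M2/r2^3) = (20.3/9.63^3) / (77.62/7.38^3) = 0.1177

0.1177


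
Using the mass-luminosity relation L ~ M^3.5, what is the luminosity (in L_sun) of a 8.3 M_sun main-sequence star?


L/L_sun = (M/M_sun)^3.5 = 8.3^3.5 = 1647.3024

1647.3024 L_sun


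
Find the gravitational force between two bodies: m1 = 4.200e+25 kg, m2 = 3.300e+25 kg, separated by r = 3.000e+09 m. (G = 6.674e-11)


F = G*m1*m2/r^2 = 6.674e-11 * 4.200e+25 * 3.300e+25 / (3.000e+09)^2 = 6.674e-11 * 1.386e+51 / 9.000e+18 = 1.028e+22

1.028e+22 N


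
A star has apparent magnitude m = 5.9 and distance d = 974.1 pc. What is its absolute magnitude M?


M = m - 5*log10(d) + 5 = 5.9 - 5*log10(974.1) + 5 = -4.043

-4.043


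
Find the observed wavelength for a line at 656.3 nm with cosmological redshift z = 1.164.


lam_obs = lam_emit * (1 + z) = 656.3 * (1 + 1.164) = 1420.2332

1420.2332 nm


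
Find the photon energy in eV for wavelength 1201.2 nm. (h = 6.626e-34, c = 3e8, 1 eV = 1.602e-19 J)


E = hc/lambda = 6.626e-34 * 3e8 / 1.201e-06 = 1.655e-19 J = 1.033 eV

1.033 eV


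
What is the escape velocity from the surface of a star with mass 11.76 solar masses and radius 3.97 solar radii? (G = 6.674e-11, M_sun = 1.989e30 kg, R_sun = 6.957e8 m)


M = 11.76 * 1.989e30 kg = 2.339064e+31 kg; R = 3.97 * 6.957e8 m = 2.761929e+09 m. v_esc = sqrt(2GM/R) = sqrt(2 * 6.674e-11 * 2.339064e+31 / 2.761929e+09) = 1.063e+06

1.063e+06 m/s


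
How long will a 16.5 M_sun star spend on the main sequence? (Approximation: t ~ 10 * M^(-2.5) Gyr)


t = 10 * M^(-2.5) = 10 * 16.5^(-2.5) = 0.009

0.009 Gyr


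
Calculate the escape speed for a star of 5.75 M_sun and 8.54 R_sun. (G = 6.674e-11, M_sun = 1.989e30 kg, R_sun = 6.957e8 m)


M = 5.75 * 1.989e30 kg = 1.143675e+31 kg; R = 8.54 * 6.957e8 m = 5.941278e+09 m. v_esc = sqrt(2GM/R) = sqrt(2 * 6.674e-11 * 1.143675e+31 / 5.941278e+09) = 506896.714

506896.714 m/s


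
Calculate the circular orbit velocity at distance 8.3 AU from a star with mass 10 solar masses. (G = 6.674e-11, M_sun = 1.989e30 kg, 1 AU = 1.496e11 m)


v = sqrt(GM/r) = sqrt(6.674e-11 * 1.989e+31 / 1.242e+12) = 32696.83

32696.83 m/s


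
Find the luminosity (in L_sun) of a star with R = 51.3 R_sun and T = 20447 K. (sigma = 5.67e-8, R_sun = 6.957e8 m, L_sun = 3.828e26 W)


R = 51.3 * 6.957e8 m = 3.568941e+10 m. L = 4*pi*R^2*sigma*T^4 = 4*pi*(3.568941e+10)^2 * 5.67e-8 * 20447^4 = 1.586317253e+32 W. L/L_sun = 1.586317253e+32 / 3.828e26 = 414398.4465

414398.4465 L_sun


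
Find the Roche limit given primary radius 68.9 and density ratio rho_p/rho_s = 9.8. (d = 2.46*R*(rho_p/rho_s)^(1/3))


d_Roche = 2.46 * 68.9 * 9.8^(1/3) = 362.7129

362.7129


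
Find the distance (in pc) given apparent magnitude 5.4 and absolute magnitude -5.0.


d = 10^((m - M + 5)/5) = 10^((5.4 - -5.0 + 5)/5) = 1202.2644

1202.2644 pc


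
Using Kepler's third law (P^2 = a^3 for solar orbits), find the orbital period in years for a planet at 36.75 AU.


P = a^(3/2) = 36.75^1.5 = 222.785

222.785 years


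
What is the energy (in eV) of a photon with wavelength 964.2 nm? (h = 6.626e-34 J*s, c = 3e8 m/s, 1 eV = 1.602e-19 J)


E = hc/lambda = 6.626e-34 * 3e8 / 9.642e-07 = 2.062e-19 J = 1.2869 eV

1.2869 eV


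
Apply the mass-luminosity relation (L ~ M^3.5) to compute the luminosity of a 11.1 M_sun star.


L/L_sun = (M/M_sun)^3.5 = 11.1^3.5 = 4556.49

4556.49 L_sun


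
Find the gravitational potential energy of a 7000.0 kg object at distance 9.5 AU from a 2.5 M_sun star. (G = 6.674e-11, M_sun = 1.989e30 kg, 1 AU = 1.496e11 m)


M = 2.5 * 1.989e30 kg = 4.9725e+30 kg; r = 9.5 AU * 1.496e11 m/AU = 1.4212e+12 m. U = -GM*m/r = -(6.674e-11 * 4.9725e+30 * 7000.0) / 1.4212e+12 = -1.635e+12

-1.635e+12 J


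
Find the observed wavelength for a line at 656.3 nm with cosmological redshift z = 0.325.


lam_obs = lam_emit * (1 + z) = 656.3 * (1 + 0.325) = 869.5975

869.5975 nm


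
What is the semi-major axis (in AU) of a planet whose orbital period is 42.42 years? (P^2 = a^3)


a = P^(2/3) = 42.42^(2/3) = 12.1632

12.1632 AU


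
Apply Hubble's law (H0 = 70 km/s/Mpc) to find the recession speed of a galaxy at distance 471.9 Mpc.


v = H0 * d = 70 * 471.9 = 33033.0

33033.0 km/s


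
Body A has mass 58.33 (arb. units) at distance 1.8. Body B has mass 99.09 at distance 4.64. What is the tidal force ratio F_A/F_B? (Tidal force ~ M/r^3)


Ratio = (M1/r1^3) / (M2/r2^3) = (58.33/1.8^3) / (99.09/4.64^3) = 10.0832

10.0832


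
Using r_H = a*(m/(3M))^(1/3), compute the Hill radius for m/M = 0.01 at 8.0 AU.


r_H = a * (m/3M)^(1/3) = 8.0 * (0.01/3)^(1/3) = 1.195

1.195 AU


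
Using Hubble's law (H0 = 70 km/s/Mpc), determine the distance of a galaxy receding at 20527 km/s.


d = v / H0 = 20527 / 70 = 293.2429

293.2429 Mpc


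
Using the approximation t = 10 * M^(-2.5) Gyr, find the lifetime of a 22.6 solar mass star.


t = 10 * M^(-2.5) = 10 * 22.6^(-2.5) = 0.0041

0.0041 Gyr


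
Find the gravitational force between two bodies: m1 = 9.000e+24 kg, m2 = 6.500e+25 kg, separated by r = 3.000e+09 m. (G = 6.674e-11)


F = G*m1*m2/r^2 = 6.674e-11 * 9.000e+24 * 6.500e+25 / (3.000e+09)^2 = 6.674e-11 * 5.850e+50 / 9.000e+18 = 4.338e+21

4.338e+21 N


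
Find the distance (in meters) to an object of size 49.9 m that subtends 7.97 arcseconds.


D = size / theta_rad, theta_rad = 7.97 * pi/(180*3600) = 3.864e-05, D = 1.291e+06

1.291e+06 m


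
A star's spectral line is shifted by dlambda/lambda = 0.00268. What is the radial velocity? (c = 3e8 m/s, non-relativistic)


v = (dlambda/lambda) * c = 0.00268 * 3e8 = 804000.0

804000.0 m/s


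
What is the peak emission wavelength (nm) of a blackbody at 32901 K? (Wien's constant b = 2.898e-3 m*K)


lam_max = b / T = 2.898e-3 / 32901 = 8.808e-08 m = 88.0824 nm

88.0824 nm


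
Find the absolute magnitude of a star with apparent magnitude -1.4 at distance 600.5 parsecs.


M = m - 5*log10(d) + 5 = -1.4 - 5*log10(600.5) + 5 = -10.2926

-10.2926


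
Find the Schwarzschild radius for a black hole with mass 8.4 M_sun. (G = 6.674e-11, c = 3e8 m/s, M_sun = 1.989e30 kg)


M = 8.4 * 1.989e30 kg = 1.67076e+31 kg. rs = 2GM/c^2 = 2 * 6.674e-11 * 1.67076e+31 / (3e8)^2 = 24779.2272

24779.2272 m


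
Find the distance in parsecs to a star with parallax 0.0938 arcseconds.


d = 1/p = 1/0.0938 = 10.661

10.661 pc


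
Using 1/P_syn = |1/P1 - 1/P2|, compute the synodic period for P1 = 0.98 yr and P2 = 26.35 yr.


1/P_syn = |1/P1 - 1/P2| = |1/0.98 - 1/26.35| => P_syn = 1.0179

1.0179 years


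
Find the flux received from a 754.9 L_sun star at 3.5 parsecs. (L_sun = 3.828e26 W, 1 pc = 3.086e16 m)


F = L / (4*pi*d^2) = 2.890e+29 / (4*pi*(1.080e+17)^2) = 1.971e-06

1.971e-06 W/m^2


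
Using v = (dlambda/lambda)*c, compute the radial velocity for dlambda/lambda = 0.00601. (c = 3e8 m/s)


v = (dlambda/lambda) * c = 0.00601 * 3e8 = 1.803e+06

1.803e+06 m/s


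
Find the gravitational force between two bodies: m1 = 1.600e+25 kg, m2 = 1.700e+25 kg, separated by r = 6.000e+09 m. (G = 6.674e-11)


F = G*m1*m2/r^2 = 6.674e-11 * 1.600e+25 * 1.700e+25 / (6.000e+09)^2 = 6.674e-11 * 2.720e+50 / 3.600e+19 = 5.043e+20

5.043e+20 N


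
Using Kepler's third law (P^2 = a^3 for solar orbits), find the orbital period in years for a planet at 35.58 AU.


P = a^(3/2) = 35.58^1.5 = 212.231

212.231 years


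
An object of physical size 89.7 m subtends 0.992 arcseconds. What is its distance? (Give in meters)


D = size / theta_rad, theta_rad = 0.992 * pi/(180*3600) = 4.809e-06, D = 1.865e+07

1.865e+07 m


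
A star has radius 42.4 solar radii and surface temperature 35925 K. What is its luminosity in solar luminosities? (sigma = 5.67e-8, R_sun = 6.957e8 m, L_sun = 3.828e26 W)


R = 42.4 * 6.957e8 m = 2.949768e+10 m. L = 4*pi*R^2*sigma*T^4 = 4*pi*(2.949768e+10)^2 * 5.67e-8 * 35925^4 = 1.032656184e+33 W. L/L_sun = 1.032656184e+33 / 3.828e26 = 2.698e+06

2.698e+06 L_sun


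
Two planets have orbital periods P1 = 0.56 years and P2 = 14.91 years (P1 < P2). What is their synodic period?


1/P_syn = |1/P1 - 1/P2| = |1/0.56 - 1/14.91| => P_syn = 0.5819

0.5819 years


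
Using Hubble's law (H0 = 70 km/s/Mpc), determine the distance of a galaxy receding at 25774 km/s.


d = v / H0 = 25774 / 70 = 368.2

368.2 Mpc


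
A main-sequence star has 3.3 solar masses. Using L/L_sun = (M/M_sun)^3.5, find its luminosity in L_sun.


L/L_sun = (M/M_sun)^3.5 = 3.3^3.5 = 65.2828

65.2828 L_sun


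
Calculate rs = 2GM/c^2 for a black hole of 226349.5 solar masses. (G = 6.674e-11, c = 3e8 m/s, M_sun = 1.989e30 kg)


M = 226349.5 * 1.989e30 kg = 4.502091555e+35 kg. rs = 2GM/c^2 = 2 * 6.674e-11 * 4.502091555e+35 / (3e8)^2 = 6.677e+08

6.677e+08 m


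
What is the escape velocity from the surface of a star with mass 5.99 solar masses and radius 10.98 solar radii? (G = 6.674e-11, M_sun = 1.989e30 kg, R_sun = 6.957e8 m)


M = 5.99 * 1.989e30 kg = 1.191411e+31 kg; R = 10.98 * 6.957e8 m = 7.638786e+09 m. v_esc = sqrt(2GM/R) = sqrt(2 * 6.674e-11 * 1.191411e+31 / 7.638786e+09) = 456275.0591

456275.0591 m/s


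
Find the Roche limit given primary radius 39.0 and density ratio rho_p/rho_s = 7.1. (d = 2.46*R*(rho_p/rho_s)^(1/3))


d_Roche = 2.46 * 39.0 * 7.1^(1/3) = 184.3964

184.3964


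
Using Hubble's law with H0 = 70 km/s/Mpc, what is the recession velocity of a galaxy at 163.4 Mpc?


v = H0 * d = 70 * 163.4 = 11438.0

11438.0 km/s


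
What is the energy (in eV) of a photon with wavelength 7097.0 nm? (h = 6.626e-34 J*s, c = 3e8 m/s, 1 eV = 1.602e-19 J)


E = hc/lambda = 6.626e-34 * 3e8 / 7.097e-06 = 2.801e-20 J = 0.1748 eV

0.1748 eV


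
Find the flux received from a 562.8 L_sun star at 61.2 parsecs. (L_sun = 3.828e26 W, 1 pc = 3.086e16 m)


F = L / (4*pi*d^2) = 2.154e+29 / (4*pi*(1.889e+18)^2) = 4.806e-09

4.806e-09 W/m^2


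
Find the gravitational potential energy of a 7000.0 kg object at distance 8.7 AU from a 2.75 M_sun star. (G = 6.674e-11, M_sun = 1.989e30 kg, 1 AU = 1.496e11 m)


M = 2.75 * 1.989e30 kg = 5.46975e+30 kg; r = 8.7 AU * 1.496e11 m/AU = 1.30152e+12 m. U = -GM*m/r = -(6.674e-11 * 5.46975e+30 * 7000.0) / 1.30152e+12 = -1.963e+12

-1.963e+12 J


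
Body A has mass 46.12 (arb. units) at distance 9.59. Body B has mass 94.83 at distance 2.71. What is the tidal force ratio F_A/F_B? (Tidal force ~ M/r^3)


Ratio = (M1/r1^3) / (M2/r2^3) = (46.12/9.59^3) / (94.83/2.71^3) = 0.011

0.011


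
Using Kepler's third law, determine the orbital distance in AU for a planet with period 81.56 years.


a = P^(2/3) = 81.56^(2/3) = 18.8069

18.8069 AU


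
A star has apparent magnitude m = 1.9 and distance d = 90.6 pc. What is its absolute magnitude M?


M = m - 5*log10(d) + 5 = 1.9 - 5*log10(90.6) + 5 = -2.8856

-2.8856


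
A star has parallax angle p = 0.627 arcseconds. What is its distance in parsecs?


d = 1/p = 1/0.627 = 1.5949

1.5949 pc


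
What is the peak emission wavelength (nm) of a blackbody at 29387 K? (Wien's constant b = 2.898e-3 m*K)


lam_max = b / T = 2.898e-3 / 29387 = 9.862e-08 m = 98.615 nm

98.615 nm


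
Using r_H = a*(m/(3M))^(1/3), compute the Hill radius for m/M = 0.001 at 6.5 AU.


r_H = a * (m/3M)^(1/3) = 6.5 * (0.001/3)^(1/3) = 0.4507

0.4507 AU


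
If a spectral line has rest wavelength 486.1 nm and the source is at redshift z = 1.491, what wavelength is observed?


lam_obs = lam_emit * (1 + z) = 486.1 * (1 + 1.491) = 1210.8751

1210.8751 nm


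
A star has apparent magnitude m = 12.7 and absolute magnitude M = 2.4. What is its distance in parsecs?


d = 10^((m - M + 5)/5) = 10^((12.7 - 2.4 + 5)/5) = 1148.1536

1148.1536 pc


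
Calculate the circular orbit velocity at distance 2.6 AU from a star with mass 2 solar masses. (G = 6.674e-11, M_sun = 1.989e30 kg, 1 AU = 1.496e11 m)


v = sqrt(GM/r) = sqrt(6.674e-11 * 3.978e+30 / 3.890e+11) = 26126.0059

26126.0059 m/s


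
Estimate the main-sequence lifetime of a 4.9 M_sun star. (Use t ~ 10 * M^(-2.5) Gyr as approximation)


t = 10 * M^(-2.5) = 10 * 4.9^(-2.5) = 0.1882

0.1882 Gyr


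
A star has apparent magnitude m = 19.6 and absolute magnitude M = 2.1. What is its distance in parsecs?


d = 10^((m - M + 5)/5) = 10^((19.6 - 2.1 + 5)/5) = 31622.7766

31622.7766 pc


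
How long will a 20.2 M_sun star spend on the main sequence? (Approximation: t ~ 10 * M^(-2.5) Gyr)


t = 10 * M^(-2.5) = 10 * 20.2^(-2.5) = 0.0055

0.0055 Gyr


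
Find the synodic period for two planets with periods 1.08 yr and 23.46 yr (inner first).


1/P_syn = |1/P1 - 1/P2| = |1/1.08 - 1/23.46| => P_syn = 1.1321

1.1321 years
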